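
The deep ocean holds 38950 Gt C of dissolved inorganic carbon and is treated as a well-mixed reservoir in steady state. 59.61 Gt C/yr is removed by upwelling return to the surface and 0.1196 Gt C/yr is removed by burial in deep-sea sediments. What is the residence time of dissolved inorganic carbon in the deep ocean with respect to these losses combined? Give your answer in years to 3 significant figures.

652 yr

Total removal = 59.61 + 0.1196 = 59.730 Gt C/yr.
τ = M / ΣF_out = 38950 / 59.730 = 652.1 yr.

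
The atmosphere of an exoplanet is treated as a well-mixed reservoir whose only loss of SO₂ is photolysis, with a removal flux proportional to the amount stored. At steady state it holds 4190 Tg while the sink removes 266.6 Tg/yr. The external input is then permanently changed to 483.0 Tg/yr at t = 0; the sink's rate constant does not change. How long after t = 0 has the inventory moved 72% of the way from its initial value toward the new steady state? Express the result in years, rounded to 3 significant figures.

τ = M₀/F₀ = 4190/266.6 = 15.72 yr.
The remaining gap fraction is e^(−t/τ); 72% covered ⇒ e^(−t/τ) = 0.280.
t = −τ ln(0.280) = 15.72 × 1.273 = 20.01 yr.

20.0 yr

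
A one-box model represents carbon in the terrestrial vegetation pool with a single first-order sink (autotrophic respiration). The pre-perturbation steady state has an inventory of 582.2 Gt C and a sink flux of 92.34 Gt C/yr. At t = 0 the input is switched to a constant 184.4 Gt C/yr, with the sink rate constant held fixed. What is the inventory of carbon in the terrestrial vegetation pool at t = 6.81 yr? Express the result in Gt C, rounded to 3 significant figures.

τ = M₀/F₀ = 582.2/92.34 = 6.305 yr; rate constant k = 1/τ.
New steady state M_∞ = F₁/k = F₁·τ = 184.4 × 6.305 = 1162.6 Gt C.
M(t) = M_∞ + (M₀ − M_∞)·e^(−t/τ); t/τ = 6.81/6.305 = 1.080, so e^(−t/τ) = 0.3396.
M(t) = 1162.6 − 580.4 × 0.3396 = 965.54 Gt C.

966 Gt C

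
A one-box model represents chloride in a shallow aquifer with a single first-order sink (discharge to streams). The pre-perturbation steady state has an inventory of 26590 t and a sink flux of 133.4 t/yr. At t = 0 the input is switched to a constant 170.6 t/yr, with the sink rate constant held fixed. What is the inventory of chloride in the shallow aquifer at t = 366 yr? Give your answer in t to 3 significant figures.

32800 t

τ = M₀/F₀ = 26590/133.4 = 199.3 yr; rate constant k = 1/τ.
New steady state M_∞ = F₁/k = F₁·τ = 170.6 × 199.3 = 34005 t.
M(t) = M_∞ + (M₀ − M_∞)·e^(−t/τ); t/τ = 366/199.3 = 1.836, so e^(−t/τ) = 0.1594.
M(t) = 34005 − 7415 × 0.1594 = 32823 t.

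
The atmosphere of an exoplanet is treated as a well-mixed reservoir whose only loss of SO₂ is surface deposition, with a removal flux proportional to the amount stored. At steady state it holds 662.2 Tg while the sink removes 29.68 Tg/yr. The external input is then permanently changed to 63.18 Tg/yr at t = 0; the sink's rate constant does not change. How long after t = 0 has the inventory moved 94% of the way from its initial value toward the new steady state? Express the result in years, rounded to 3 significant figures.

τ = M₀/F₀ = 662.2/29.68 = 22.31 yr.
The remaining gap fraction is e^(−t/τ); 94% covered ⇒ e^(−t/τ) = 0.0600.
t = −τ ln(0.0600) = 22.31 × 2.813 = 62.77 yr.

62.8 yr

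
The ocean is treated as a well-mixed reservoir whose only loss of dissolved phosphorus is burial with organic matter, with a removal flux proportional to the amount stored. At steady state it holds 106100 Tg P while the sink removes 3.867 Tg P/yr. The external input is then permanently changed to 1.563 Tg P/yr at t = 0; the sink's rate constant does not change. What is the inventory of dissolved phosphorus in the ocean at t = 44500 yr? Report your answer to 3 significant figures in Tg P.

55400 Tg P

Residence time τ = M₀/F₀ = 27440 yr. The eventual steady state is M_∞ = M₀·(F₁/F₀) = 106100 × 1.563/3.867 = 42884 Tg P.
The anomaly ΔM(t) = M(t) − M_∞ decays as ΔM₀·e^(−t/τ) with ΔM₀ = 106100 − 42884 = 63220 Tg P.
At t = 44500 yr, e^(−t/τ) = e^(−1.622) = 0.1975, so ΔM = 12490 Tg P and M = 42884 + 12490 = 55371 Tg P.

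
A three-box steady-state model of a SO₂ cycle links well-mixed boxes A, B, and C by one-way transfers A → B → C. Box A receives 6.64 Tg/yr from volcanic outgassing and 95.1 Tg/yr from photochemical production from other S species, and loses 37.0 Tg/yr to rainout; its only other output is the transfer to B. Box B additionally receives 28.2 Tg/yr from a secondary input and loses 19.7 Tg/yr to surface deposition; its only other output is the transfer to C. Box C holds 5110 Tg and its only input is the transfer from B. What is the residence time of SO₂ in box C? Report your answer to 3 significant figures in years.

69.8 yr

Box A: F(A→B) = (6.64 + 95.1) − 37.0 = 64.740 Tg/yr.
Box B: F(B→C) = (64.740 + 28.2) − 19.7 = 73.240 Tg/yr.
Box C throughput = its input = 73.240 Tg/yr; τ = 5110 / 73.240 = 69.77 yr.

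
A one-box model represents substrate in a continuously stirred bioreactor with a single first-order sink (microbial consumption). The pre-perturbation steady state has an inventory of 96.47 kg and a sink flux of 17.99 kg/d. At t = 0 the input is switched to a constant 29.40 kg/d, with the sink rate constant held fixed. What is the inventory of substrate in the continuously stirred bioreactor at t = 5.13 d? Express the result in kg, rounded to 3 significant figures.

134 kg

The sink rate constant is k = F₀/M₀ = 17.99/96.47 = 0.1865 d⁻¹.
Solving dM/dt = F₁ − kM with M(0) = M₀ gives M(t) = F₁/k + (M₀ − F₁/k)·e^(−kt).
F₁/k = 29.40/0.1865 = 157.66 kg; kt = 0.1865 × 5.13 = 0.9567, e^(−kt) = 0.3842.
M(5.13) = 157.66 + (96.47 − 157.66) × 0.3842 = 157.66 − 23.51 = 134.15 kg.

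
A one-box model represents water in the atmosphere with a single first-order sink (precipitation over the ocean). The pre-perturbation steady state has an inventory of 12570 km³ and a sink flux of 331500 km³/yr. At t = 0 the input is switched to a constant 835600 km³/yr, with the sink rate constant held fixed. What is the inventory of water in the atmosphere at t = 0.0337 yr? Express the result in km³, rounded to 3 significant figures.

23800 km³

Residence time τ = M₀/F₀ = 0.03792 yr. The eventual steady state is M_∞ = M₀·(F₁/F₀) = 12570 × 835600/331500 = 31685 km³.
The anomaly ΔM(t) = M(t) − M_∞ decays as ΔM₀·e^(−t/τ) with ΔM₀ = 12570 − 31685 = −19110 km³.
At t = 0.0337 yr, e^(−t/τ) = e^(−0.8887) = 0.4112, so ΔM = −7859 km³ and M = 31685 − 7859 = 23825 km³.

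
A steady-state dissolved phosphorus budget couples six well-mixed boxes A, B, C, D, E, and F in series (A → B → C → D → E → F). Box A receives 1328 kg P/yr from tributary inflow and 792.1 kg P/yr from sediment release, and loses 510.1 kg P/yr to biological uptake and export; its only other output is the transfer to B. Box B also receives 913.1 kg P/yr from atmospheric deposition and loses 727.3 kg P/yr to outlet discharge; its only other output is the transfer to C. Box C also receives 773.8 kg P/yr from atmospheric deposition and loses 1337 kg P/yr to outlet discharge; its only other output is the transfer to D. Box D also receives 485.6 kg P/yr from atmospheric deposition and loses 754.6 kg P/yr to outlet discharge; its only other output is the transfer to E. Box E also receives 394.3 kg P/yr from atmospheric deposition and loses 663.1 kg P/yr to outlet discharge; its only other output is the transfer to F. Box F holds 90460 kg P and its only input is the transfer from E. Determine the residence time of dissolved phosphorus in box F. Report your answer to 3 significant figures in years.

130 yr

Box A: F(A→B) = (1328 + 792.1) − 510.1 = 1610.0 kg P/yr.
Box B: F(B→C) = (1610.0 + 913.1) − 727.3 = 1795.8 kg P/yr.
Box C: F(C→D) = (1795.8 + 773.8) − 1337 = 1232.6 kg P/yr.
Box D: F(D→E) = (1232.6 + 485.6) − 754.6 = 963.60 kg P/yr.
Box E: F(E→F) = (963.60 + 394.3) − 663.1 = 694.80 kg P/yr.
Box F throughput = its input = 694.80 kg P/yr; τ = 90460 / 694.80 = 130.2 yr.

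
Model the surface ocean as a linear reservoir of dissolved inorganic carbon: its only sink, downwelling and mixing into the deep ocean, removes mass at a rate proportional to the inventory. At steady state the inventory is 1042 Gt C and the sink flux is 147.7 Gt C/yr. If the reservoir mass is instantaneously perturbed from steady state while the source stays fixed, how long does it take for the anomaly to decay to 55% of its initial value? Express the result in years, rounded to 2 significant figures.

4.2 yr

For a linear reservoir the anomaly decays as exp(−t/τ) with τ = M/F = 1042/147.7 = 7.055 yr.
exp(−t/τ) = 0.55 ⇒ t = −τ ln(0.55) = 7.055 × 0.5978 = 4.218 yr.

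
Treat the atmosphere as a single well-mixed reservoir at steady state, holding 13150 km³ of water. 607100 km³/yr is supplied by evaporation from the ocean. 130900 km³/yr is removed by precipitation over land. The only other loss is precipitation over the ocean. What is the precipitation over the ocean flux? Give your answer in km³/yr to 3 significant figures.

476000 km³/yr

At steady state ΣF_in = ΣF_out.
ΣF_in = 607100 km³/yr.
Precipitation over the ocean flux = ΣF_in − (130900) = 607100 − 130900 = 476200 km³/yr.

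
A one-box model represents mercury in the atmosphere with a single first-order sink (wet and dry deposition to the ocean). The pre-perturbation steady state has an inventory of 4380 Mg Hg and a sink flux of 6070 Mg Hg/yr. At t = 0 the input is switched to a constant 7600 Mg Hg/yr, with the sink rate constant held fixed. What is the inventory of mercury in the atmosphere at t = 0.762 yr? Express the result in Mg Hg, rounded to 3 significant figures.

Residence time τ = M₀/F₀ = 0.7216 yr. The eventual steady state is M_∞ = M₀·(F₁/F₀) = 4380 × 7600/6070 = 5484.0 Mg Hg.
The anomaly ΔM(t) = M(t) − M_∞ decays as ΔM₀·e^(−t/τ) with ΔM₀ = 4380 − 5484.0 = −1104 Mg Hg.
At t = 0.762 yr, e^(−t/τ) = e^(−1.056) = 0.3478, so ΔM = −384.0 Mg Hg and M = 5484.0 − 384.0 = 5100.0 Mg Hg.

5100 Mg Hg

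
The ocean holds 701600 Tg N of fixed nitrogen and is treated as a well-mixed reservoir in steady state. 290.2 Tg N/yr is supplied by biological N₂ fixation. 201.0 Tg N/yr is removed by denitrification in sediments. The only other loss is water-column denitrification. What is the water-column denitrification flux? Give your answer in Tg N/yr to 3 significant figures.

89.2 Tg N/yr

At steady state ΣF_in = ΣF_out.
ΣF_in = 290.20 Tg N/yr.
Water-column denitrification flux = ΣF_in − (201.0) = 290.20 − 201.0 = 89.20 Tg N/yr.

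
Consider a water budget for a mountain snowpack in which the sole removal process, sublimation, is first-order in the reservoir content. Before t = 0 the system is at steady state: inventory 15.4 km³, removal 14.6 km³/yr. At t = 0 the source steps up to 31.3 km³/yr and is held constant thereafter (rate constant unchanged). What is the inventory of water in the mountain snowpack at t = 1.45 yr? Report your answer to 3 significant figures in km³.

28.6 km³

τ = M₀/F₀ = 15.4/14.6 = 1.055 yr; rate constant k = 1/τ.
New steady state M_∞ = F₁/k = F₁·τ = 31.3 × 1.055 = 33.015 km³.
M(t) = M_∞ + (M₀ − M_∞)·e^(−t/τ); t/τ = 1.45/1.055 = 1.375, so e^(−t/τ) = 0.2529.
M(t) = 33.015 − 17.62 × 0.2529 = 28.560 km³.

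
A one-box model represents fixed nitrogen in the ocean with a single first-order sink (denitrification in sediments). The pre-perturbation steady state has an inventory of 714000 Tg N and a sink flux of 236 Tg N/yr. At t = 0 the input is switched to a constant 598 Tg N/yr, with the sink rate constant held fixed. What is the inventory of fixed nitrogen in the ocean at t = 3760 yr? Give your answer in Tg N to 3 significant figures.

Residence time τ = M₀/F₀ = 3025 yr. The eventual steady state is M_∞ = M₀·(F₁/F₀) = 714000 × 598/236 = 1.8092×10^6 Tg N.
The anomaly ΔM(t) = M(t) − M_∞ decays as ΔM₀·e^(−t/τ) with ΔM₀ = 714000 − 1.8092×10^6 = −1.095×10^6 Tg N.
At t = 3760 yr, e^(−t/τ) = e^(−1.243) = 0.2886, so ΔM = −316000 Tg N and M = 1.8092×10^6 − 316000 = 1.4932×10^6 Tg N.

1.49×10^6 Tg N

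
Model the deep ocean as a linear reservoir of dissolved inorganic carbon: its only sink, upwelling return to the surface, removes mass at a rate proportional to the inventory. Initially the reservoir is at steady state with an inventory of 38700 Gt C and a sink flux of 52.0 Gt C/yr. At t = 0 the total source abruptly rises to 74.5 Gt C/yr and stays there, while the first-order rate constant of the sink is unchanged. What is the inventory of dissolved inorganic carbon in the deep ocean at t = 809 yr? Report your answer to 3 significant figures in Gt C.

τ = M₀/F₀ = 38700/52.0 = 744.2 yr; rate constant k = 1/τ.
New steady state M_∞ = F₁/k = F₁·τ = 74.5 × 744.2 = 55445 Gt C.
M(t) = M_∞ + (M₀ − M_∞)·e^(−t/τ); t/τ = 809/744.2 = 1.087, so e^(−t/τ) = 0.3372.
M(t) = 55445 − 16750 × 0.3372 = 49798 Gt C.

49800 Gt C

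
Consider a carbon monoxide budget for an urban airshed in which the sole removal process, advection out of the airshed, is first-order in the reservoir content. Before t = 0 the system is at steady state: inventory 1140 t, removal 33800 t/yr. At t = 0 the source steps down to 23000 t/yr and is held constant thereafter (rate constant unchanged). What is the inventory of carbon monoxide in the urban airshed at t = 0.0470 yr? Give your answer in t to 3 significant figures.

866 t

τ = M₀/F₀ = 1140/33800 = 0.03373 yr; rate constant k = 1/τ.
New steady state M_∞ = F₁/k = F₁·τ = 23000 × 0.03373 = 775.74 t.
M(t) = M_∞ + (M₀ − M_∞)·e^(−t/τ); t/τ = 0.0470/0.03373 = 1.394, so e^(−t/τ) = 0.2482.
M(t) = 775.74 + 364.3 × 0.2482 = 866.15 t.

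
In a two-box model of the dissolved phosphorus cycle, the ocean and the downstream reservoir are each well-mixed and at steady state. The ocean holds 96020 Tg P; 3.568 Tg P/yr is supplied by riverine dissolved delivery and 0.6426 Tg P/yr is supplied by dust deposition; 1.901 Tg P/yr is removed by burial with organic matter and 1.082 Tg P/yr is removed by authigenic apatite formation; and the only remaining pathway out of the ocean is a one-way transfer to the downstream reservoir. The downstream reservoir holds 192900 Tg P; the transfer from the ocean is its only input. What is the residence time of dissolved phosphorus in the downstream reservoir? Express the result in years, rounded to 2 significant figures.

160000 yr

Balance the ocean: ΣF_in = 3.568 + 0.6426 = 4.2106 Tg P/yr.
Transfer to the downstream reservoir = ΣF_in − (1.901 + 1.082) = 1.2276 Tg P/yr.
At steady state the output of the downstream reservoir equals its input, 1.2276 Tg P/yr.
τ = M / F = 192900 / 1.2276 = 157100 yr.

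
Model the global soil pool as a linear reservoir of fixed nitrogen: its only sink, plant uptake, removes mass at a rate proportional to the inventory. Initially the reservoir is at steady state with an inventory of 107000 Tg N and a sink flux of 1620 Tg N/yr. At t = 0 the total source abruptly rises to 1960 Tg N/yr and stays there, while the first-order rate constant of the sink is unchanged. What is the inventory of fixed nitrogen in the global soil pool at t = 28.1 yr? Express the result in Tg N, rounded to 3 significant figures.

115000 Tg N

The sink rate constant is k = F₀/M₀ = 1620/107000 = 0.01514 yr⁻¹.
Solving dM/dt = F₁ − kM with M(0) = M₀ gives M(t) = F₁/k + (M₀ − F₁/k)·e^(−kt).
F₁/k = 1960/0.01514 = 129460 Tg N; kt = 0.01514 × 28.1 = 0.4254, e^(−kt) = 0.6535.
M(28.1) = 129460 + (107000 − 129460) × 0.6535 = 129460 − 14680 = 114780 Tg N.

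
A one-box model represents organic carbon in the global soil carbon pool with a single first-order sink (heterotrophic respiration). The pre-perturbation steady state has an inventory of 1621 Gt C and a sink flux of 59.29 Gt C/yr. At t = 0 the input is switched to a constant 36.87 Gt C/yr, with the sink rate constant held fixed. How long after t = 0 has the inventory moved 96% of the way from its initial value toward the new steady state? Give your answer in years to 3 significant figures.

τ = M₀/F₀ = 1621/59.29 = 27.34 yr.
The remaining gap fraction is e^(−t/τ); 96% covered ⇒ e^(−t/τ) = 0.0400.
t = −τ ln(0.0400) = 27.34 × 3.219 = 88.00 yr.

88.0 yr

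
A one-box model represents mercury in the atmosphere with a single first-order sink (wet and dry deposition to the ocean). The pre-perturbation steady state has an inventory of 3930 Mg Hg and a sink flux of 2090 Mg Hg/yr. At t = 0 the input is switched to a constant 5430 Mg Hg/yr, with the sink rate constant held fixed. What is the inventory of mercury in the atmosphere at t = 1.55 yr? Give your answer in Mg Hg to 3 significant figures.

7460 Mg Hg

τ = M₀/F₀ = 3930/2090 = 1.880 yr; rate constant k = 1/τ.
New steady state M_∞ = F₁/k = F₁·τ = 5430 × 1.880 = 10210 Mg Hg.
M(t) = M_∞ + (M₀ − M_∞)·e^(−t/τ); t/τ = 1.55/1.880 = 0.8243, so e^(−t/τ) = 0.4385.
M(t) = 10210 − 6280 × 0.4385 = 7456.2 Mg Hg.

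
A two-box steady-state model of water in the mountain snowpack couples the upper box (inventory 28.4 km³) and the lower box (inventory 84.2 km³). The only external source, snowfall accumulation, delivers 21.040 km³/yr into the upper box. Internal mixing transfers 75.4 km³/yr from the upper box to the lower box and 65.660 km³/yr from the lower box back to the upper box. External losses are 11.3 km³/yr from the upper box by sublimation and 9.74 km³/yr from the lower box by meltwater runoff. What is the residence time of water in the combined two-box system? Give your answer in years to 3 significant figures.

5.35 yr

Treat the two boxes together as one reservoir: the mixing fluxes between them are internal recycling, so τ = ΣM / Σ(external losses).
M_total = 28.4 + 84.2 = 112.60 km³.
ΣF_external_out = 11.3 + 9.74 = 21.040 km³/yr.
τ = M_total / ΣF_ext = 112.60 / 21.040 = 5.352 yr.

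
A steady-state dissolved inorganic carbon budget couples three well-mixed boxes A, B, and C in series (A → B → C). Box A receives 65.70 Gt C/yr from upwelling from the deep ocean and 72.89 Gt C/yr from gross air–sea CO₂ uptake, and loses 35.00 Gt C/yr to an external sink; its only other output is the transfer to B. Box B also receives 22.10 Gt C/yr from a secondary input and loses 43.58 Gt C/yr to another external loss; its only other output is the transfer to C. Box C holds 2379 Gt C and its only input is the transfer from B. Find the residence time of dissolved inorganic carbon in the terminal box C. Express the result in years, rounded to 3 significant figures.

29.0 yr

Box A: F(A→B) = (65.70 + 72.89) − 35.00 = 103.59 Gt C/yr.
Box B: F(B→C) = (103.59 + 22.10) − 43.58 = 82.110 Gt C/yr.
Box C throughput = its input = 82.110 Gt C/yr; τ = 2379 / 82.110 = 28.97 yr.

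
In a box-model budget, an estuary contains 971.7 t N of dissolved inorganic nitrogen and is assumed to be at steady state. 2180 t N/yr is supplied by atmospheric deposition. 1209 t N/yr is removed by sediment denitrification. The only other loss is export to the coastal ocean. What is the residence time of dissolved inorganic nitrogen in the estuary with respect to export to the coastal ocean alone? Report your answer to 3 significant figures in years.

1.00 yr

At steady state ΣF_in = ΣF_out.
ΣF_in = 2180.0 t N/yr.
Export to the coastal ocean flux = ΣF_in − (1209) = 2180.0 − 1209 = 971.0 t N/yr.
τ = M / F = 971.7 / 971.0 = 1.001 yr.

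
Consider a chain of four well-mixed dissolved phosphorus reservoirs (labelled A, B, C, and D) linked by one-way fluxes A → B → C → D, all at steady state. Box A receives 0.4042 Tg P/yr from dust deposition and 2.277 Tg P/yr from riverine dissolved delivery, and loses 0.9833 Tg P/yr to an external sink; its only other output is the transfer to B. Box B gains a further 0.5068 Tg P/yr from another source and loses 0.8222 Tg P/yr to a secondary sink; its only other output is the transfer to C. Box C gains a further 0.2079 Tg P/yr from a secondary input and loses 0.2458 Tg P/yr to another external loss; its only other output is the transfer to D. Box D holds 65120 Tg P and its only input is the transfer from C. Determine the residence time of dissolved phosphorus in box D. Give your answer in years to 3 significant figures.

48400 yr

Box A: F(A→B) = (0.4042 + 2.277) − 0.9833 = 1.6979 Tg P/yr.
Box B: F(B→C) = (1.6979 + 0.5068) − 0.8222 = 1.3825 Tg P/yr.
Box C: F(C→D) = (1.3825 + 0.2079) − 0.2458 = 1.3446 Tg P/yr.
Box D throughput = its input = 1.3446 Tg P/yr; τ = 65120 / 1.3446 = 48430 yr.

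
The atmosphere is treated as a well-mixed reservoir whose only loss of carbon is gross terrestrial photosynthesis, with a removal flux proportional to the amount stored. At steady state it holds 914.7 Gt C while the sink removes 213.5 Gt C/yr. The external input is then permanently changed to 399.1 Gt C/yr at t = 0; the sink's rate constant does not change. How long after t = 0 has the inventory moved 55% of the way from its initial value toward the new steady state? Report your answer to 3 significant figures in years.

τ = M₀/F₀ = 914.7/213.5 = 4.284 yr.
The remaining gap fraction is e^(−t/τ); 55% covered ⇒ e^(−t/τ) = 0.450.
t = −τ ln(0.450) = 4.284 × 0.7985 = 3.421 yr.

3.42 yr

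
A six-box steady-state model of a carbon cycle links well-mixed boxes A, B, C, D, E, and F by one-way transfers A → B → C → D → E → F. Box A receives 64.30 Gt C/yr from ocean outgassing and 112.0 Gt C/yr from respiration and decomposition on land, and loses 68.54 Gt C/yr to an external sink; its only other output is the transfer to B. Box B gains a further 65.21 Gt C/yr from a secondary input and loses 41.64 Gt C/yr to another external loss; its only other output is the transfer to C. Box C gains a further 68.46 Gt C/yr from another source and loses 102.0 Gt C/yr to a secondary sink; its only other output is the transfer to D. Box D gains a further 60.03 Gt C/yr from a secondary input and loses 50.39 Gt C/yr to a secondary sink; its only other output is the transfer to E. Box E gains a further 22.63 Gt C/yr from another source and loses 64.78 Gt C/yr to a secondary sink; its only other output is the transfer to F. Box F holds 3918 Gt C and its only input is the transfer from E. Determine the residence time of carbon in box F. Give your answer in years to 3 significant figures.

60.0 yr

Box A: F(A→B) = (64.30 + 112.0) − 68.54 = 107.76 Gt C/yr.
Box B: F(B→C) = (107.76 + 65.21) − 41.64 = 131.33 Gt C/yr.
Box C: F(C→D) = (131.33 + 68.46) − 102.0 = 97.790 Gt C/yr.
Box D: F(D→E) = (97.790 + 60.03) − 50.39 = 107.43 Gt C/yr.
Box E: F(E→F) = (107.43 + 22.63) − 64.78 = 65.280 Gt C/yr.
Box F throughput = its input = 65.280 Gt C/yr; τ = 3918 / 65.280 = 60.02 yr.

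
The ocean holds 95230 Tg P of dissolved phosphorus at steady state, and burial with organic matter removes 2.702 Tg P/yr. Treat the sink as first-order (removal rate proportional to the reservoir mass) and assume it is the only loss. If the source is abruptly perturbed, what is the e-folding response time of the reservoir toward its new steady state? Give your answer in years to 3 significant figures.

35200 yr

For a linear reservoir the response time equals the residence time τ = M/F.
τ = 95230 / 2.702 = 35240 yr.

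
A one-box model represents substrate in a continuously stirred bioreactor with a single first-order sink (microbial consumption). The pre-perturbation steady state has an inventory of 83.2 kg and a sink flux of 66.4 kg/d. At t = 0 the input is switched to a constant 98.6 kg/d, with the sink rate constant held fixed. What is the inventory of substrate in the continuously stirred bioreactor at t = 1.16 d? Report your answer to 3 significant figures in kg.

The sink rate constant is k = F₀/M₀ = 66.4/83.2 = 0.7981 d⁻¹.
Solving dM/dt = F₁ − kM with M(0) = M₀ gives M(t) = F₁/k + (M₀ − F₁/k)·e^(−kt).
F₁/k = 98.6/0.7981 = 123.55 kg; kt = 0.7981 × 1.16 = 0.9258, e^(−kt) = 0.3962.
M(1.16) = 123.55 + (83.2 − 123.55) × 0.3962 = 123.55 − 15.99 = 107.56 kg.

108 kg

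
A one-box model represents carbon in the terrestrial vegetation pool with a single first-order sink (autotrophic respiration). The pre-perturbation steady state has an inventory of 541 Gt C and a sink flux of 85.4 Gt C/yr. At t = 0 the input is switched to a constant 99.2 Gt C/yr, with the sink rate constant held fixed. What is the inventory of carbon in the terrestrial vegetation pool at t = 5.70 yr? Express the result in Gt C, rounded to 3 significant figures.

593 Gt C

τ = M₀/F₀ = 541/85.4 = 6.335 yr; rate constant k = 1/τ.
New steady state M_∞ = F₁/k = F₁·τ = 99.2 × 6.335 = 628.42 Gt C.
M(t) = M_∞ + (M₀ − M_∞)·e^(−t/τ); t/τ = 5.70/6.335 = 0.8998, so e^(−t/τ) = 0.4067.
M(t) = 628.42 − 87.42 × 0.4067 = 592.87 Gt C.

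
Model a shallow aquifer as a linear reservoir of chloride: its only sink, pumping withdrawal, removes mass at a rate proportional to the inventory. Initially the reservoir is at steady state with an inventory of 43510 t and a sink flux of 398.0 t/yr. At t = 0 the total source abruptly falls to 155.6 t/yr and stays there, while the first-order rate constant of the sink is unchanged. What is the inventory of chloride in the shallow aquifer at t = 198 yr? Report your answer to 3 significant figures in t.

τ = M₀/F₀ = 43510/398.0 = 109.3 yr; rate constant k = 1/τ.
New steady state M_∞ = F₁/k = F₁·τ = 155.6 × 109.3 = 17010 t.
M(t) = M_∞ + (M₀ − M_∞)·e^(−t/τ); t/τ = 198/109.3 = 1.811, so e^(−t/τ) = 0.1635.
M(t) = 17010 + 26500 × 0.1635 = 21342 t.

21300 t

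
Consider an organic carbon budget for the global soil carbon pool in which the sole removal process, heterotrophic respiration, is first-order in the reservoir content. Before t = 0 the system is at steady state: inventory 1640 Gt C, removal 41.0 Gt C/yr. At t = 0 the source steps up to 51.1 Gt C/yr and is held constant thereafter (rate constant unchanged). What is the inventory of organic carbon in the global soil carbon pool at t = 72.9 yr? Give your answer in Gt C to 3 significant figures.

1980 Gt C

τ = M₀/F₀ = 1640/41.0 = 40.00 yr; rate constant k = 1/τ.
New steady state M_∞ = F₁/k = F₁·τ = 51.1 × 40.00 = 2044.0 Gt C.
M(t) = M_∞ + (M₀ − M_∞)·e^(−t/τ); t/τ = 72.9/40.00 = 1.823, so e^(−t/τ) = 0.1616.
M(t) = 2044.0 − 404.0 × 0.1616 = 1978.7 Gt C.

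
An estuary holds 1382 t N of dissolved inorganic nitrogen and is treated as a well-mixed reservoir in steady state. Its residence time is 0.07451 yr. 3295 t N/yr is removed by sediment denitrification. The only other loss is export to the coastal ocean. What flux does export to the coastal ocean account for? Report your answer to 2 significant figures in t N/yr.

Total removal F = M/τ = 1382 / 0.07451 = 18550 t N/yr.
Export to the coastal ocean = F − (3295) = 18550 − 3295 = 15250 t N/yr.

15000 t N/yr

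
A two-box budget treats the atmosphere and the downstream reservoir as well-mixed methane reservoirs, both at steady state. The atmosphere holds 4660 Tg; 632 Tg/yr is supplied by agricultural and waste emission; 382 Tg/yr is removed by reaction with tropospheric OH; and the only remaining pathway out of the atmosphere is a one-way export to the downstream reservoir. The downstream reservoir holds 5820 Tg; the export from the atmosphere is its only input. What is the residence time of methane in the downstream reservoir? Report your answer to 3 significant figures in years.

Balance the atmosphere: ΣF_in = 632.00 Tg/yr.
Export to the downstream reservoir = ΣF_in − (382) = 250.00 Tg/yr.
At steady state the output of the downstream reservoir equals its input, 250.00 Tg/yr.
τ = M / F = 5820 / 250.00 = 23.28 yr.

23.3 yr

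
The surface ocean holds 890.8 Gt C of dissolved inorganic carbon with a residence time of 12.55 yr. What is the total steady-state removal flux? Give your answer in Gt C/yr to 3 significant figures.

71.0 Gt C/yr

F = M / τ = 890.8 / 12.55 = 70.98 Gt C/yr.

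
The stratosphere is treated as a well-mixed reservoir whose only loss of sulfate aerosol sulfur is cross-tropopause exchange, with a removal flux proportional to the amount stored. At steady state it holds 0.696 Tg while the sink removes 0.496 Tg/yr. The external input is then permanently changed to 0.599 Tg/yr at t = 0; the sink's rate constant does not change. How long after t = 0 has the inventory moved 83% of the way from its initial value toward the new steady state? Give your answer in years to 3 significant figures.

τ = M₀/F₀ = 0.696/0.496 = 1.403 yr.
The remaining gap fraction is e^(−t/τ); 83% covered ⇒ e^(−t/τ) = 0.170.
t = −τ ln(0.170) = 1.403 × 1.772 = 2.486 yr.

2.49 yr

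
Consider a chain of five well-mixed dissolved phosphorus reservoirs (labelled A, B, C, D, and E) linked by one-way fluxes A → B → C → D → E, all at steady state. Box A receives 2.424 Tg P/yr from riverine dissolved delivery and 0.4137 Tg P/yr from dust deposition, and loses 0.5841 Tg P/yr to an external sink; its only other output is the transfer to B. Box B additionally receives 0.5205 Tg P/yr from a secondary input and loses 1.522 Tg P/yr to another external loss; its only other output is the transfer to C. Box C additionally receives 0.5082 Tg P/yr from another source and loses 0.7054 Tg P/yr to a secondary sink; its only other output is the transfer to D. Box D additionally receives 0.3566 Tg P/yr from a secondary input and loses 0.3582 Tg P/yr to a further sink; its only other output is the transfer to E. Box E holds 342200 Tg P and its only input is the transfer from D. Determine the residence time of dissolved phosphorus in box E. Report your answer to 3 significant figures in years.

325000 yr

Box A: F(A→B) = (2.424 + 0.4137) − 0.5841 = 2.2536 Tg P/yr.
Box B: F(B→C) = (2.2536 + 0.5205) − 1.522 = 1.2521 Tg P/yr.
Box C: F(C→D) = (1.2521 + 0.5082) − 0.7054 = 1.0549 Tg P/yr.
Box D: F(D→E) = (1.0549 + 0.3566) − 0.3582 = 1.0533 Tg P/yr.
Box E throughput = its input = 1.0533 Tg P/yr; τ = 342200 / 1.0533 = 324900 yr.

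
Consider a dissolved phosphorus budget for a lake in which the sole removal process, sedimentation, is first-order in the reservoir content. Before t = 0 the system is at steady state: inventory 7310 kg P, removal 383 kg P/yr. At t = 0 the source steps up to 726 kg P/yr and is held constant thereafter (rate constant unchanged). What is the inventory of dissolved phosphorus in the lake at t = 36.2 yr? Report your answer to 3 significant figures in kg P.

Residence time τ = M₀/F₀ = 19.09 yr. The eventual steady state is M_∞ = M₀·(F₁/F₀) = 7310 × 726/383 = 13857 kg P.
The anomaly ΔM(t) = M(t) − M_∞ decays as ΔM₀·e^(−t/τ) with ΔM₀ = 7310 − 13857 = −6547 kg P.
At t = 36.2 yr, e^(−t/τ) = e^(−1.897) = 0.1501, so ΔM = −982.4 kg P and M = 13857 − 982.4 = 12874 kg P.

12900 kg P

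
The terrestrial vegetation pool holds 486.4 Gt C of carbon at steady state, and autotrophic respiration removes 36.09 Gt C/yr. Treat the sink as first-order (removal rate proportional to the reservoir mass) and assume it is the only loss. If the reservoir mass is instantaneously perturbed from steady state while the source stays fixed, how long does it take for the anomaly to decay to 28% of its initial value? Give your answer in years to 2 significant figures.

For a linear reservoir the anomaly decays as exp(−t/τ) with τ = M/F = 486.4/36.09 = 13.48 yr.
exp(−t/τ) = 0.28 ⇒ t = −τ ln(0.28) = 13.48 × 1.273 = 17.16 yr.

17 yr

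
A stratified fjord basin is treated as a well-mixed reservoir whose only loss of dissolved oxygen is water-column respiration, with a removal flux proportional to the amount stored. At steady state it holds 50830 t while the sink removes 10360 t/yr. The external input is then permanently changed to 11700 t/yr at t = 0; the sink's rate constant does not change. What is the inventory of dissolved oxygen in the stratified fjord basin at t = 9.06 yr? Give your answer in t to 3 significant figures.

56400 t

τ = M₀/F₀ = 50830/10360 = 4.906 yr; rate constant k = 1/τ.
New steady state M_∞ = F₁/k = F₁·τ = 11700 × 4.906 = 57405 t.
M(t) = M_∞ + (M₀ − M_∞)·e^(−t/τ); t/τ = 9.06/4.906 = 1.847, so e^(−t/τ) = 0.1578.
M(t) = 57405 − 6575 × 0.1578 = 56367 t.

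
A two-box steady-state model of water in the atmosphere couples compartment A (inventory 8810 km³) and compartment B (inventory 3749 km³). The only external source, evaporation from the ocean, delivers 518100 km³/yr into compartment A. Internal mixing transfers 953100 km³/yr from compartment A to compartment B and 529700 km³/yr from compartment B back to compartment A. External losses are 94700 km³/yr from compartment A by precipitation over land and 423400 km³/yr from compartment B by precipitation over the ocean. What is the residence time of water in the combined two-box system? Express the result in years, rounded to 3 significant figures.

Treat the two boxes together as one reservoir: the mixing fluxes between them are internal recycling, so τ = ΣM / Σ(external losses).
M_total = 8810 + 3749 = 12559 km³.
ΣF_external_out = 94700 + 423400 = 518100 km³/yr.
τ = M_total / ΣF_ext = 12559 / 518100 = 0.02424 yr.

0.0242 yr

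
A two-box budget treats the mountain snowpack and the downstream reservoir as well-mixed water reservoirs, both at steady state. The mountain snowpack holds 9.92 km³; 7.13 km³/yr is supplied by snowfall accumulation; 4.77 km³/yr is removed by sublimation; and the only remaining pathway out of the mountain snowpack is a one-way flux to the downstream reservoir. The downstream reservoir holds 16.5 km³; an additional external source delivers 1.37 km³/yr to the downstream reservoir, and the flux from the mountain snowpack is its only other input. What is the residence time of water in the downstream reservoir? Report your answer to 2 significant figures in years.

Balance the mountain snowpack: ΣF_in = 7.1300 km³/yr.
Flux to the downstream reservoir = ΣF_in − (4.77) = 2.3600 km³/yr.
Total input to the downstream reservoir = 2.3600 + 1.37 = 3.7300 km³/yr; at steady state this equals its total output.
τ = M / F = 16.5 / 3.7300 = 4.424 yr.

4.4 yr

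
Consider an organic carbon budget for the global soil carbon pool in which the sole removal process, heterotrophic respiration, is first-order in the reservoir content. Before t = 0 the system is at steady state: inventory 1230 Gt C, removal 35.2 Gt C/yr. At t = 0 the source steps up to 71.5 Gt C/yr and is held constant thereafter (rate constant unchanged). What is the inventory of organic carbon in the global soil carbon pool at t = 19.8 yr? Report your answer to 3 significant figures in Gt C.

Residence time τ = M₀/F₀ = 34.94 yr. The eventual steady state is M_∞ = M₀·(F₁/F₀) = 1230 × 71.5/35.2 = 2498.4 Gt C.
The anomaly ΔM(t) = M(t) − M_∞ decays as ΔM₀·e^(−t/τ) with ΔM₀ = 1230 − 2498.4 = −1268 Gt C.
At t = 19.8 yr, e^(−t/τ) = e^(−0.5666) = 0.5674, so ΔM = −719.8 Gt C and M = 2498.4 − 719.8 = 1778.7 Gt C.

1780 Gt C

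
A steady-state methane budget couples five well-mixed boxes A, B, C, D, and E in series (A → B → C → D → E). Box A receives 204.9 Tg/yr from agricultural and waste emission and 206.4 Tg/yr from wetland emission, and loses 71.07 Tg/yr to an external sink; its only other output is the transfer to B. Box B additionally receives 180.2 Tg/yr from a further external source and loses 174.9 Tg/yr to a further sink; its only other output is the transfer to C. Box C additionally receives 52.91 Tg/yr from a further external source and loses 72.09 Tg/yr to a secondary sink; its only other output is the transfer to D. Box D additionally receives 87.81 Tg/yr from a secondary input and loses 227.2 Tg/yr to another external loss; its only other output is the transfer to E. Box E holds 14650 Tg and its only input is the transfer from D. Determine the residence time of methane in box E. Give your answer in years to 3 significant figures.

Box A: F(A→B) = (204.9 + 206.4) − 71.07 = 340.23 Tg/yr.
Box B: F(B→C) = (340.23 + 180.2) − 174.9 = 345.53 Tg/yr.
Box C: F(C→D) = (345.53 + 52.91) − 72.09 = 326.35 Tg/yr.
Box D: F(D→E) = (326.35 + 87.81) − 227.2 = 186.96 Tg/yr.
Box E throughput = its input = 186.96 Tg/yr; τ = 14650 / 186.96 = 78.36 yr.

78.4 yr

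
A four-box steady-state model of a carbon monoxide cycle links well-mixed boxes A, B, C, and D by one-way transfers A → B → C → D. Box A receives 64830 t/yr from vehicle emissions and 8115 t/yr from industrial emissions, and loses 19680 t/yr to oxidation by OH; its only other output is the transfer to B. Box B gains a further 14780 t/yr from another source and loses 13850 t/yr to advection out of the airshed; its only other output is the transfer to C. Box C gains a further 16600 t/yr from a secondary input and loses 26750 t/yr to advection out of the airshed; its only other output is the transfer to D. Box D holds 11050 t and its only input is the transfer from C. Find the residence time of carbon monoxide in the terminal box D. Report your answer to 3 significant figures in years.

Box A: F(A→B) = (64830 + 8115) − 19680 = 53265 t/yr.
Box B: F(B→C) = (53265 + 14780) − 13850 = 54195 t/yr.
Box C: F(C→D) = (54195 + 16600) − 26750 = 44045 t/yr.
Box D throughput = its input = 44045 t/yr; τ = 11050 / 44045 = 0.2509 yr.

0.251 yr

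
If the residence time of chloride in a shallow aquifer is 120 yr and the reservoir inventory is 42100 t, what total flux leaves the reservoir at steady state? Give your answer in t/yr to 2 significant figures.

F = M / τ = 42100 / 120 = 350.8 t/yr.

350 t/yr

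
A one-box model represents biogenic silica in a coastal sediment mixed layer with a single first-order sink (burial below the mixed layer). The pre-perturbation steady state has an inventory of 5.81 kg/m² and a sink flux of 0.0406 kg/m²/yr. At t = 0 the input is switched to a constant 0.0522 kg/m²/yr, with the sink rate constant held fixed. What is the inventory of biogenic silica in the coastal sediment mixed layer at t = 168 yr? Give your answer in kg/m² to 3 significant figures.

6.96 kg/m²

Residence time τ = M₀/F₀ = 143.1 yr. The eventual steady state is M_∞ = M₀·(F₁/F₀) = 5.81 × 0.0522/0.0406 = 7.4700 kg/m².
The anomaly ΔM(t) = M(t) − M_∞ decays as ΔM₀·e^(−t/τ) with ΔM₀ = 5.81 − 7.4700 = −1.660 kg/m².
At t = 168 yr, e^(−t/τ) = e^(−1.174) = 0.3091, so ΔM = −0.5132 kg/m² and M = 7.4700 − 0.5132 = 6.9568 kg/m².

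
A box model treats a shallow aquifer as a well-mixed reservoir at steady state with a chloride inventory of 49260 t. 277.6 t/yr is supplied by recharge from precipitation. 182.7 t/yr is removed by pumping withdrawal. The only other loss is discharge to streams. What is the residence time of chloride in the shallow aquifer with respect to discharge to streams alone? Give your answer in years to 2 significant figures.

520 yr

At steady state ΣF_in = ΣF_out.
ΣF_in = 277.60 t/yr.
Discharge to streams flux = ΣF_in − (182.7) = 277.60 − 182.7 = 94.90 t/yr.
τ = M / F = 49260 / 94.90 = 519.1 yr.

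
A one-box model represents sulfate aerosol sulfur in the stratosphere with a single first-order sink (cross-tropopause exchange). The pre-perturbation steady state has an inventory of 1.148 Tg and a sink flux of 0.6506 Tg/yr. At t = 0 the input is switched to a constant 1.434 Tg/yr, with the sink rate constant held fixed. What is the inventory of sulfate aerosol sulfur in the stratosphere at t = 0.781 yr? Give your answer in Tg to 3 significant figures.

Residence time τ = M₀/F₀ = 1.765 yr. The eventual steady state is M_∞ = M₀·(F₁/F₀) = 1.148 × 1.434/0.6506 = 2.5303 Tg.
The anomaly ΔM(t) = M(t) − M_∞ decays as ΔM₀·e^(−t/τ) with ΔM₀ = 1.148 − 2.5303 = −1.382 Tg.
At t = 0.781 yr, e^(−t/τ) = e^(−0.4426) = 0.6424, so ΔM = −0.8879 Tg and M = 2.5303 − 0.8879 = 1.6424 Tg.

1.64 Tg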